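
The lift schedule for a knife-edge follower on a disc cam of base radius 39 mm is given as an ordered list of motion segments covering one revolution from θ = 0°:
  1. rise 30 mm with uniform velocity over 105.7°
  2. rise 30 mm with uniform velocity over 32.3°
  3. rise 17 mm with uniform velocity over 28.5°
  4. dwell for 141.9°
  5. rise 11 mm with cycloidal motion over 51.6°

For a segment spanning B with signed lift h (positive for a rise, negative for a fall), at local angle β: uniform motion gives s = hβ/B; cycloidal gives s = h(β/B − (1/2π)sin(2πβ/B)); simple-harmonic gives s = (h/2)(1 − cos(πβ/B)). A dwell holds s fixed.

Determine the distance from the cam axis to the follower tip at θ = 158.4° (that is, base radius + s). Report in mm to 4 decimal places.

seg 1 [0°–105.7°] uniform, h=30: full span → s += 30 → s = 30.0000
seg 2 [105.7°–138°] uniform, h=30: full span → s += 30 → s = 60.0000
seg 3 [138°–166.5°] uniform, h=17: θ=158.4° here. β=20.4, B=28.5. 17·20.4/28.5 = 12.1684 → s = 72.1684
radial distance = base radius + s = 39 + 72.1684 = 111.1684

111.1684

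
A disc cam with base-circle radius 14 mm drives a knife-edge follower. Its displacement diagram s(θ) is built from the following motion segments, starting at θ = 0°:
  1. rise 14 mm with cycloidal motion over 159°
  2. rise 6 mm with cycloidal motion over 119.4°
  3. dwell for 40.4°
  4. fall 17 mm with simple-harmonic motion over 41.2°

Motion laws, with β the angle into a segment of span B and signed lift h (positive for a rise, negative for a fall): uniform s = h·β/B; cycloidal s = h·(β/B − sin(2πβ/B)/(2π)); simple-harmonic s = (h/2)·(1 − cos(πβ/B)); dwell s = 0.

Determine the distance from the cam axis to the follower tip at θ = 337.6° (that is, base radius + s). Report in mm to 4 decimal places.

seg 1 [0°–159°] cycloidal, h=14: full span → s += 14 → s = 14.0000
seg 2 [159°–278.4°] cycloidal, h=6: full span → s += 6 → s = 20.0000
seg 3 [278.4°–318.8°] dwell: s stays 20.0000
seg 4 [318.8°–360°] simple-harmonic, h=-17: θ=337.6° here. β=18.8, B=41.2. -17/2·(1 − cos(π·0.4563)) = -7.3370 → s = 12.6630
radial distance = base radius + s = 14 + 12.6630 = 26.6630

26.6630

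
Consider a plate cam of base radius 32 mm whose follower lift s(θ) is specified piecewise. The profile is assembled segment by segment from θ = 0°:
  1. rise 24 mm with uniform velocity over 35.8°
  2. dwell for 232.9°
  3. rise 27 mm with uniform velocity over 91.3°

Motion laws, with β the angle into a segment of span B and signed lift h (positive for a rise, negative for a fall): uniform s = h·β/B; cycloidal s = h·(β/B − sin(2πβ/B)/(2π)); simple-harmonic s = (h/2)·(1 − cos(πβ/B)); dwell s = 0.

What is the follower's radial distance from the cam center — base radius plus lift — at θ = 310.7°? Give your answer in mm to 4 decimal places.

seg 1 [0°–35.8°] uniform, h=24: full span → s += 24 → s = 24.0000
seg 2 [35.8°–268.7°] dwell: s stays 24.0000
seg 3 [268.7°–360°] uniform, h=27: θ=310.7° here. β=42, B=91.3. 27·42/91.3 = 12.4206 → s = 36.4206
radial distance = base radius + s = 32 + 36.4206 = 68.4206

68.4206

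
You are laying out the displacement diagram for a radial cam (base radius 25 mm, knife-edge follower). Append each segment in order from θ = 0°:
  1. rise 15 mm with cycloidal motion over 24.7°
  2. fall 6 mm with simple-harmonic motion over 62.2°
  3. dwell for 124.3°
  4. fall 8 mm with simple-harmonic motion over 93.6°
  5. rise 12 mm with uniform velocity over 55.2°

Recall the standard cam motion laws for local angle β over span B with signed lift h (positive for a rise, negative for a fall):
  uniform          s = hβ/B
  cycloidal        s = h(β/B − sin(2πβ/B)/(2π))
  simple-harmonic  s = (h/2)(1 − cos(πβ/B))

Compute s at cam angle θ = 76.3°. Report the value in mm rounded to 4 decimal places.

seg 1 [0°–24.7°] cycloidal, h=15: full span → s += 15 → s = 15.0000
seg 2 [24.7°–86.9°] simple-harmonic, h=-6: θ=76.3° here. β=51.6, B=62.2. -6/2·(1 − cos(π·0.8296)) = -5.5802 → s = 9.4198

9.4198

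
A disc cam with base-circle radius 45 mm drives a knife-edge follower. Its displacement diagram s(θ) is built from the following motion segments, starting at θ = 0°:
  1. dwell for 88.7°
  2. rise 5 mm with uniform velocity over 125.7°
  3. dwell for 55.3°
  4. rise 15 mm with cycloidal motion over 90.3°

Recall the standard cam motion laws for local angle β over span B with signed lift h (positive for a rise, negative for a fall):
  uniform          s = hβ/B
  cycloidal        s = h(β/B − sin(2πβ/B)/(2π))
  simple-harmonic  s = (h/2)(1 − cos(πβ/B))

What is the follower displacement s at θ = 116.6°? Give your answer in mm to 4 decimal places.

seg 1 [0°–88.7°] dwell: s stays 0.0000
seg 2 [88.7°–214.4°] uniform, h=5: θ=116.6° here. β=27.9, B=125.7. 5·27.9/125.7 = 1.1098 → s = 1.1098

1.1098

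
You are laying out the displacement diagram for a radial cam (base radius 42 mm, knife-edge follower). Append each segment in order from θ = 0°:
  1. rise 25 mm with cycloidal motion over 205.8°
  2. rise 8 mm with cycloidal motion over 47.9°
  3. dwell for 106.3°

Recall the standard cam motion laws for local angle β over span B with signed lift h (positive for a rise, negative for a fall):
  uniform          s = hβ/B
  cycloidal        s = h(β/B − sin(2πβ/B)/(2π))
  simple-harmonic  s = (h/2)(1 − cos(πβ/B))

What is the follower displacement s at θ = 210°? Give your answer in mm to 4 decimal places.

seg 1 [0°–205.8°] cycloidal, h=25: full span → s += 25 → s = 25.0000
seg 2 [205.8°–253.7°] cycloidal, h=8: θ=210° here. β=4.2, B=47.9. 8·(0.0877 − sin(2π·0.0877)/(2π)) = 0.0349 → s = 25.0349

25.0349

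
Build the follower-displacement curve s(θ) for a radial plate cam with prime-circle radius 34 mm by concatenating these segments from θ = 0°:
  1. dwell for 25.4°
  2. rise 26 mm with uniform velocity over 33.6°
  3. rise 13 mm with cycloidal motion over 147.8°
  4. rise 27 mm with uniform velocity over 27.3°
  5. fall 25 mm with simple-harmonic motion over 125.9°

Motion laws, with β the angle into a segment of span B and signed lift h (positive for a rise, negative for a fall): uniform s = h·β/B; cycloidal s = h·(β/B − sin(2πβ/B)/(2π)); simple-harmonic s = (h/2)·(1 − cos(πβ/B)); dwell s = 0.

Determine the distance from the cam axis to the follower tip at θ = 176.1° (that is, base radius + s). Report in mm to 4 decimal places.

seg 1 [0°–25.4°] dwell: s stays 0.0000
seg 2 [25.4°–59°] uniform, h=26: full span → s += 26 → s = 26.0000
seg 3 [59°–206.8°] cycloidal, h=13: θ=176.1° here. β=117.1, B=147.8. 13·(0.7923 − sin(2π·0.7923)/(2π)) = 12.2961 → s = 38.2961
radial distance = base radius + s = 34 + 38.2961 = 72.2961

72.2961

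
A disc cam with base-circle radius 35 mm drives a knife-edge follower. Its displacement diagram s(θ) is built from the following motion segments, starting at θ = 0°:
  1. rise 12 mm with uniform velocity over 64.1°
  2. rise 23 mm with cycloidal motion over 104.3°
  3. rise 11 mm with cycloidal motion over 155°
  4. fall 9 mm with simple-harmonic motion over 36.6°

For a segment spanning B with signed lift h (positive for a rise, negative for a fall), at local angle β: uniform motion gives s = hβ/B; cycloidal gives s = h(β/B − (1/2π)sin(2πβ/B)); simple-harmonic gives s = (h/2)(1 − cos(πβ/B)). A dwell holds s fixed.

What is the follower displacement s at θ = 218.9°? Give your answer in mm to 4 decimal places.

seg 1 [0°–64.1°] uniform, h=12: full span → s += 12 → s = 12.0000
seg 2 [64.1°–168.4°] cycloidal, h=23: full span → s += 23 → s = 35.0000
seg 3 [168.4°–323.4°] cycloidal, h=11: θ=218.9° here. β=50.5, B=155. 11·(0.3258 − sin(2π·0.3258)/(2π)) = 2.0280 → s = 37.0280

37.0280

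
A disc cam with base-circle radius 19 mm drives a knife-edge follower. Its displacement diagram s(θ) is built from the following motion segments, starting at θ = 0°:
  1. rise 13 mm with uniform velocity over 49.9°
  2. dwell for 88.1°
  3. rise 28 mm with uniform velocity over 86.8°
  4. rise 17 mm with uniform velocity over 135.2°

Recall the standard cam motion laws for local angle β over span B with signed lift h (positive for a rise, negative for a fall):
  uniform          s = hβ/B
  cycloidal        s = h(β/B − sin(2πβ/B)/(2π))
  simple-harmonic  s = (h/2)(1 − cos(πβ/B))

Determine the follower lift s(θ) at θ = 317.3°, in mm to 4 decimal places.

seg 1 [0°–49.9°] uniform, h=13: full span → s += 13 → s = 13.0000
seg 2 [49.9°–138°] dwell: s stays 13.0000
seg 3 [138°–224.8°] uniform, h=28: full span → s += 28 → s = 41.0000
seg 4 [224.8°–360°] uniform, h=17: θ=317.3° here. β=92.5, B=135.2. 17·92.5/135.2 = 11.6309 → s = 52.6309

52.6309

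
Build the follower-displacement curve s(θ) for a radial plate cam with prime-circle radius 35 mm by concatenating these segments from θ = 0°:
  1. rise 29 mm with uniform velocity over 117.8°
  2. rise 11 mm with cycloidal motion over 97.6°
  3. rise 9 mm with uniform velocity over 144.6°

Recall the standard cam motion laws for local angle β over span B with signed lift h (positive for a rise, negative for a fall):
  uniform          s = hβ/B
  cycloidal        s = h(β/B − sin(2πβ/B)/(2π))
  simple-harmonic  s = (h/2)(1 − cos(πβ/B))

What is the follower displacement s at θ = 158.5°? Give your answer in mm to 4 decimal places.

seg 1 [0°–117.8°] uniform, h=29: full span → s += 29 → s = 29.0000
seg 2 [117.8°–215.4°] cycloidal, h=11: θ=158.5° here. β=40.7, B=97.6. 11·(0.4170 − sin(2π·0.4170)/(2π)) = 3.7150 → s = 32.7150

32.7150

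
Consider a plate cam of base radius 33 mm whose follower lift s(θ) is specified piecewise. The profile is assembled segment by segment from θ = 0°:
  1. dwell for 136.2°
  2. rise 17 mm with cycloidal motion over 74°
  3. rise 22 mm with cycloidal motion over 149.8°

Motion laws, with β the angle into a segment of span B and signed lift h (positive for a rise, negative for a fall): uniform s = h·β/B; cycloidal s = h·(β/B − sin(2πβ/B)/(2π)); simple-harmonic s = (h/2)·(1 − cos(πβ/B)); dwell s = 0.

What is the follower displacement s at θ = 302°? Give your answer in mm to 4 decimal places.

seg 1 [0°–136.2°] dwell: s stays 0.0000
seg 2 [136.2°–210.2°] cycloidal, h=17: full span → s += 17 → s = 17.0000
seg 3 [210.2°–360°] cycloidal, h=22: θ=302° here. β=91.8, B=149.8. 22·(0.6128 − sin(2π·0.6128)/(2π)) = 15.7613 → s = 32.7613

32.7613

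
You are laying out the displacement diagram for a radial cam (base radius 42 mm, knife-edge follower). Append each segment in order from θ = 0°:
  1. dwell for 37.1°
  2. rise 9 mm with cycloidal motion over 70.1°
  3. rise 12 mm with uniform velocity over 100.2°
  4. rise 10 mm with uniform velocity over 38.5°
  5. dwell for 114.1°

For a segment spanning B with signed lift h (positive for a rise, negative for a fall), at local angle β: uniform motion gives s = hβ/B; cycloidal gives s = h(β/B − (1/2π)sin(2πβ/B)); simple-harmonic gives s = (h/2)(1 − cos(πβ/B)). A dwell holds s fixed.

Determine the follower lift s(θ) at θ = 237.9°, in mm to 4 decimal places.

seg 1 [0°–37.1°] dwell: s stays 0.0000
seg 2 [37.1°–107.2°] cycloidal, h=9: full span → s += 9 → s = 9.0000
seg 3 [107.2°–207.4°] uniform, h=12: full span → s += 12 → s = 21.0000
seg 4 [207.4°–245.9°] uniform, h=10: θ=237.9° here. β=30.5, B=38.5. 10·30.5/38.5 = 7.9221 → s = 28.9221

28.9221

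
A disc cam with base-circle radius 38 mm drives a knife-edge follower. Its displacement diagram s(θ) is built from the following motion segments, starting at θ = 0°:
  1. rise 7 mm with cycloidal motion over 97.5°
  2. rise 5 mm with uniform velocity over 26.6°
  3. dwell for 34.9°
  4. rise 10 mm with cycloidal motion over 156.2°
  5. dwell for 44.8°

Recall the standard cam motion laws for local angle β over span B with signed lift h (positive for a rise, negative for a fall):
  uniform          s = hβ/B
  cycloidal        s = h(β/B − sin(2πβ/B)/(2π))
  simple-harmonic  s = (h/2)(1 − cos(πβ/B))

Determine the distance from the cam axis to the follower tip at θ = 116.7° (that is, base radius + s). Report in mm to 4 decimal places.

seg 1 [0°–97.5°] cycloidal, h=7: full span → s += 7 → s = 7.0000
seg 2 [97.5°–124.1°] uniform, h=5: θ=116.7° here. β=19.2, B=26.6. 5·19.2/26.6 = 3.6090 → s = 10.6090
radial distance = base radius + s = 38 + 10.6090 = 48.6090

48.6090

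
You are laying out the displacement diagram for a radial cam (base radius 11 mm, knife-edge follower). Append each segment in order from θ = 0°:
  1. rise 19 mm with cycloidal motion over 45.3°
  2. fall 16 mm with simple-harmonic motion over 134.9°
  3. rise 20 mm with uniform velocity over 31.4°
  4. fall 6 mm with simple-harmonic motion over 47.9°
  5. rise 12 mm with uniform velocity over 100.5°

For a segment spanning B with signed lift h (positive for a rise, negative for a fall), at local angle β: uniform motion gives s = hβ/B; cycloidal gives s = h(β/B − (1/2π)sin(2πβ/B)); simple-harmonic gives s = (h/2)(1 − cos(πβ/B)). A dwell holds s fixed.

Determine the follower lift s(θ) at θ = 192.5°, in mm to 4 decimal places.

seg 1 [0°–45.3°] cycloidal, h=19: full span → s += 19 → s = 19.0000
seg 2 [45.3°–180.2°] simple-harmonic, h=-16: full span → s += -16 → s = 3.0000
seg 3 [180.2°–211.6°] uniform, h=20: θ=192.5° here. β=12.3, B=31.4. 20·12.3/31.4 = 7.8344 → s = 10.8344

10.8344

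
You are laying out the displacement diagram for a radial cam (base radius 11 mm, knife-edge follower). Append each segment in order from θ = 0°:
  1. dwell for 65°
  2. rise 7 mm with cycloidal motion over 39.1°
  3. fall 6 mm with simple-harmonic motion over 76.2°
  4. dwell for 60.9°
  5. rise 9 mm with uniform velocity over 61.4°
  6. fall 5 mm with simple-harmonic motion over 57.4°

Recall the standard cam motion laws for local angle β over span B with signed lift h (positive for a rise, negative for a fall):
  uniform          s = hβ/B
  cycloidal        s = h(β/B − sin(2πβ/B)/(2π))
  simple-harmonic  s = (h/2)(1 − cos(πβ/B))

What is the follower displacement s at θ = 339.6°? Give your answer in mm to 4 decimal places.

seg 1 [0°–65°] dwell: s stays 0.0000
seg 2 [65°–104.1°] cycloidal, h=7: full span → s += 7 → s = 7.0000
seg 3 [104.1°–180.3°] simple-harmonic, h=-6: full span → s += -6 → s = 1.0000
seg 4 [180.3°–241.2°] dwell: s stays 1.0000
seg 5 [241.2°–302.6°] uniform, h=9: full span → s += 9 → s = 10.0000
seg 6 [302.6°–360°] simple-harmonic, h=-5: θ=339.6° here. β=37, B=57.4. -5/2·(1 − cos(π·0.6446)) = -3.5970 → s = 6.4030

6.4030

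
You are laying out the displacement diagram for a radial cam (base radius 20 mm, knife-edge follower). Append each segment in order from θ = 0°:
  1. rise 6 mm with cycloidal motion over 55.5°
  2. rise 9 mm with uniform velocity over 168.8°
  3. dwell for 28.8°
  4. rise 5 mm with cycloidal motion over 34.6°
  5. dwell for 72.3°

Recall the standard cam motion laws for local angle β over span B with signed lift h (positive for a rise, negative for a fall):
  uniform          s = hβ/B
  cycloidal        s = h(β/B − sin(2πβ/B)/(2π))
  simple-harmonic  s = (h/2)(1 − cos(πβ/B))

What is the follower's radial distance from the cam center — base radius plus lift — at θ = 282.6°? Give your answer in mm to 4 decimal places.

seg 1 [0°–55.5°] cycloidal, h=6: full span → s += 6 → s = 6.0000
seg 2 [55.5°–224.3°] uniform, h=9: full span → s += 9 → s = 15.0000
seg 3 [224.3°–253.1°] dwell: s stays 15.0000
seg 4 [253.1°–287.7°] cycloidal, h=5: θ=282.6° here. β=29.5, B=34.6. 5·(0.8526 − sin(2π·0.8526)/(2π)) = 4.8991 → s = 19.8991
radial distance = base radius + s = 20 + 19.8991 = 39.8991

39.8991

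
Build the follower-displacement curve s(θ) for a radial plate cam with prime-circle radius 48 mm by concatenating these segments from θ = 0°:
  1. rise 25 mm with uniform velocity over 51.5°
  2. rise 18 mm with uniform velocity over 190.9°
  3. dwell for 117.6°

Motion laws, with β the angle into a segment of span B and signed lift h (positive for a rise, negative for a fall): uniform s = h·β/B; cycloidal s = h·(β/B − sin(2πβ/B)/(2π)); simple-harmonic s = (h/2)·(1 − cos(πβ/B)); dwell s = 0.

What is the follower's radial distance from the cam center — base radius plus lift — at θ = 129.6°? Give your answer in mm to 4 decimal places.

seg 1 [0°–51.5°] uniform, h=25: full span → s += 25 → s = 25.0000
seg 2 [51.5°–242.4°] uniform, h=18: θ=129.6° here. β=78.1, B=190.9. 18·78.1/190.9 = 7.3641 → s = 32.3641
radial distance = base radius + s = 48 + 32.3641 = 80.3641

80.3641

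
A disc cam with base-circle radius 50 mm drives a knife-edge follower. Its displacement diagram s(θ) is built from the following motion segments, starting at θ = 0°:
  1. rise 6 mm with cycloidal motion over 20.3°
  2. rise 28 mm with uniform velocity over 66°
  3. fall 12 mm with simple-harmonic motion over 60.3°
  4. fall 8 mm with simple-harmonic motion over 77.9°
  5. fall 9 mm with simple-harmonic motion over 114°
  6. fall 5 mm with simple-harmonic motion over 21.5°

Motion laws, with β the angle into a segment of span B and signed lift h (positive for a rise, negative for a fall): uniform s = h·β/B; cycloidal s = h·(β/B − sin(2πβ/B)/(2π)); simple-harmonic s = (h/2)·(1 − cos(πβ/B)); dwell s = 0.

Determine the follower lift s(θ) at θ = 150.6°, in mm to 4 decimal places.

seg 1 [0°–20.3°] cycloidal, h=6: full span → s += 6 → s = 6.0000
seg 2 [20.3°–86.3°] uniform, h=28: full span → s += 28 → s = 34.0000
seg 3 [86.3°–146.6°] simple-harmonic, h=-12: full span → s += -12 → s = 22.0000
seg 4 [146.6°–224.5°] simple-harmonic, h=-8: θ=150.6° here. β=4, B=77.9. -8/2·(1 − cos(π·0.0513)) = -0.0519 → s = 21.9481

21.9481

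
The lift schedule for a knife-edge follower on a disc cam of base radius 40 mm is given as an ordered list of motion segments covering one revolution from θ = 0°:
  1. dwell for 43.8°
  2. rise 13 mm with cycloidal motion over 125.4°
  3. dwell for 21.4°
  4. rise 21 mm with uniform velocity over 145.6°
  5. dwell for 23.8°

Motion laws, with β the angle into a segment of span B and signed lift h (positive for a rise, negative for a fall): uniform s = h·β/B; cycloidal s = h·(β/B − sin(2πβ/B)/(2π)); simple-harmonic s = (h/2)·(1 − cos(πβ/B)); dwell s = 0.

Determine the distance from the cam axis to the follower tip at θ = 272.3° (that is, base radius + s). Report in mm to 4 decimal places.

seg 1 [0°–43.8°] dwell: s stays 0.0000
seg 2 [43.8°–169.2°] cycloidal, h=13: full span → s += 13 → s = 13.0000
seg 3 [169.2°–190.6°] dwell: s stays 13.0000
seg 4 [190.6°–336.2°] uniform, h=21: θ=272.3° here. β=81.7, B=145.6. 21·81.7/145.6 = 11.7837 → s = 24.7837
radial distance = base radius + s = 40 + 24.7837 = 64.7837

64.7837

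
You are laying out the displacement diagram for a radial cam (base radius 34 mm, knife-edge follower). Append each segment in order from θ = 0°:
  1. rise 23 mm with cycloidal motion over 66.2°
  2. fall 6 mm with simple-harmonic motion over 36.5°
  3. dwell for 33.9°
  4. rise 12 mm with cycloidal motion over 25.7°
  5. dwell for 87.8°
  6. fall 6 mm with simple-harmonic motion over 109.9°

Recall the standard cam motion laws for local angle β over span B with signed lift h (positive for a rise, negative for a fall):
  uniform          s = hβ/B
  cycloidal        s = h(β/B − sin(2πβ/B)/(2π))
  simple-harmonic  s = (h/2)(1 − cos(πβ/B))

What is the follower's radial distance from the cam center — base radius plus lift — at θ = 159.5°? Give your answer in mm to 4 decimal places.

seg 1 [0°–66.2°] cycloidal, h=23: full span → s += 23 → s = 23.0000
seg 2 [66.2°–102.7°] simple-harmonic, h=-6: full span → s += -6 → s = 17.0000
seg 3 [102.7°–136.6°] dwell: s stays 17.0000
seg 4 [136.6°–162.3°] cycloidal, h=12: θ=159.5° here. β=22.9, B=25.7. 12·(0.8911 − sin(2π·0.8911)/(2π)) = 11.9003 → s = 28.9003
radial distance = base radius + s = 34 + 28.9003 = 62.9003

62.9003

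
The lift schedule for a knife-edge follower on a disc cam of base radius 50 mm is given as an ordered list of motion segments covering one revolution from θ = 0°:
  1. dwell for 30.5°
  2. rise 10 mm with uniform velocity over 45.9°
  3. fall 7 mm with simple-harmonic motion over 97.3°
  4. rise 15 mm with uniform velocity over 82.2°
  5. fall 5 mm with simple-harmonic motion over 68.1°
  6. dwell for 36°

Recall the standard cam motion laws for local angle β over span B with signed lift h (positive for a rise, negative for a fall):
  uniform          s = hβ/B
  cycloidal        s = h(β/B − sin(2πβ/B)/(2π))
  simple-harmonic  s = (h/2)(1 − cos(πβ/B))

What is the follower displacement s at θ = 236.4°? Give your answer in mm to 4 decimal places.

seg 1 [0°–30.5°] dwell: s stays 0.0000
seg 2 [30.5°–76.4°] uniform, h=10: full span → s += 10 → s = 10.0000
seg 3 [76.4°–173.7°] simple-harmonic, h=-7: full span → s += -7 → s = 3.0000
seg 4 [173.7°–255.9°] uniform, h=15: θ=236.4° here. β=62.7, B=82.2. 15·62.7/82.2 = 11.4416 → s = 14.4416

14.4416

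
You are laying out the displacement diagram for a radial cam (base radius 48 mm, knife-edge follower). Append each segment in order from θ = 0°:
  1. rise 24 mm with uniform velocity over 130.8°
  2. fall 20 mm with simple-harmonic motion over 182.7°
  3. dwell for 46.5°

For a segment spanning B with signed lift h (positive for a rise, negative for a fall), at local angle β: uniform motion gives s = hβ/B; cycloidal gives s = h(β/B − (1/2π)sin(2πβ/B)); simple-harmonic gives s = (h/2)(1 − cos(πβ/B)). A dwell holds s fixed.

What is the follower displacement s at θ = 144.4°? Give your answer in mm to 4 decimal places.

seg 1 [0°–130.8°] uniform, h=24: full span → s += 24 → s = 24.0000
seg 2 [130.8°–313.5°] simple-harmonic, h=-20: θ=144.4° here. β=13.6, B=182.7. -20/2·(1 − cos(π·0.0744)) = -0.2722 → s = 23.7278

23.7278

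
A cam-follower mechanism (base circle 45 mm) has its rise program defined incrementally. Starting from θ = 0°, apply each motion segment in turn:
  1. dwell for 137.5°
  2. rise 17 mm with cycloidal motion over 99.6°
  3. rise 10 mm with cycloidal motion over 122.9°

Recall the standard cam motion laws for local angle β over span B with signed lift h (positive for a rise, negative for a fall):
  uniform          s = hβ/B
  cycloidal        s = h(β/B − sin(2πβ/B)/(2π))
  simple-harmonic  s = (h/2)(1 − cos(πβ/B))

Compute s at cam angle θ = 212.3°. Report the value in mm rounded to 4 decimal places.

seg 1 [0°–137.5°] dwell: s stays 0.0000
seg 2 [137.5°–237.1°] cycloidal, h=17: θ=212.3° here. β=74.8, B=99.6. 17·(0.7510 − sin(2π·0.7510)/(2π)) = 15.4726 → s = 15.4726

15.4726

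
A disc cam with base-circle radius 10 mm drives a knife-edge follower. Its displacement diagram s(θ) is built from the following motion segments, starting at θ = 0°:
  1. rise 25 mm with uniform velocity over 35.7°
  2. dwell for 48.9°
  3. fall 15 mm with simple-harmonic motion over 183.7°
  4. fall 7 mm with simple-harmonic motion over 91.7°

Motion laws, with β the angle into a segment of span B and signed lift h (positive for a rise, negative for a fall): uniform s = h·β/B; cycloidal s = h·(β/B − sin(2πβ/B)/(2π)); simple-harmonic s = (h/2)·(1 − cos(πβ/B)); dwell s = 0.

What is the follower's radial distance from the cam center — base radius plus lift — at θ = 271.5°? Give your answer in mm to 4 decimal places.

seg 1 [0°–35.7°] uniform, h=25: full span → s += 25 → s = 25.0000
seg 2 [35.7°–84.6°] dwell: s stays 25.0000
seg 3 [84.6°–268.3°] simple-harmonic, h=-15: full span → s += -15 → s = 10.0000
seg 4 [268.3°–360°] simple-harmonic, h=-7: θ=271.5° here. β=3.2, B=91.7. -7/2·(1 − cos(π·0.0349)) = -0.0210 → s = 9.9790
radial distance = base radius + s = 10 + 9.9790 = 19.9790

19.9790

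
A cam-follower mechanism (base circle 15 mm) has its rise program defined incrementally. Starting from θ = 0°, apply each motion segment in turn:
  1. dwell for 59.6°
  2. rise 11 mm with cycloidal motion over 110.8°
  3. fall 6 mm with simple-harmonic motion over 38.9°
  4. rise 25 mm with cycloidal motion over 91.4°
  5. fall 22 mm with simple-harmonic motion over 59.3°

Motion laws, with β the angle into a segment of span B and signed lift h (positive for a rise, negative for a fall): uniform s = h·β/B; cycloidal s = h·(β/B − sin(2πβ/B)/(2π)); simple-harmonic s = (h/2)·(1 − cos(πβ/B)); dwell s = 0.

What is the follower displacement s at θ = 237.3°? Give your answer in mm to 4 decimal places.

seg 1 [0°–59.6°] dwell: s stays 0.0000
seg 2 [59.6°–170.4°] cycloidal, h=11: full span → s += 11 → s = 11.0000
seg 3 [170.4°–209.3°] simple-harmonic, h=-6: full span → s += -6 → s = 5.0000
seg 4 [209.3°–300.7°] cycloidal, h=25: θ=237.3° here. β=28, B=91.4. 25·(0.3063 − sin(2π·0.3063)/(2π)) = 3.9265 → s = 8.9265

8.9265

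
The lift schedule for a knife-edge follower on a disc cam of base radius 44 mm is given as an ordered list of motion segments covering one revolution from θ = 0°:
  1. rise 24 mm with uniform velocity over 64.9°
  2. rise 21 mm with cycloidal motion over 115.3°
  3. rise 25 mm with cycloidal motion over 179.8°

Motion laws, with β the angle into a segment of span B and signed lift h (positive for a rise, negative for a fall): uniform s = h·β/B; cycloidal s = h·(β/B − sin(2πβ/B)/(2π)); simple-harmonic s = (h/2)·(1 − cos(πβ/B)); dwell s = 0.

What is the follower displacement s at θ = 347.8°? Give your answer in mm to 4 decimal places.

seg 1 [0°–64.9°] uniform, h=24: full span → s += 24 → s = 24.0000
seg 2 [64.9°–180.2°] cycloidal, h=21: full span → s += 21 → s = 45.0000
seg 3 [180.2°–360°] cycloidal, h=25: θ=347.8° here. β=167.6, B=179.8. 25·(0.9321 − sin(2π·0.9321)/(2π)) = 24.9491 → s = 69.9491

69.9491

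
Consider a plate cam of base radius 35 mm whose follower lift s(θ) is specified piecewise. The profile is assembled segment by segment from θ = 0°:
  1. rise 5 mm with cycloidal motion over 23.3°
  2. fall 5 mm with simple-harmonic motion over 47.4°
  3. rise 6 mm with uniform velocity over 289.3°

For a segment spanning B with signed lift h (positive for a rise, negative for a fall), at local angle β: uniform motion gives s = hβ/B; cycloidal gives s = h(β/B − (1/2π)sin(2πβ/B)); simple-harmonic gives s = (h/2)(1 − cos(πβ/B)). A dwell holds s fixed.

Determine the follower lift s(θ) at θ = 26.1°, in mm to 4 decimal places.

seg 1 [0°–23.3°] cycloidal, h=5: full span → s += 5 → s = 5.0000
seg 2 [23.3°–70.7°] simple-harmonic, h=-5: θ=26.1° here. β=2.8, B=47.4. -5/2·(1 − cos(π·0.0591)) = -0.0429 → s = 4.9571

4.9571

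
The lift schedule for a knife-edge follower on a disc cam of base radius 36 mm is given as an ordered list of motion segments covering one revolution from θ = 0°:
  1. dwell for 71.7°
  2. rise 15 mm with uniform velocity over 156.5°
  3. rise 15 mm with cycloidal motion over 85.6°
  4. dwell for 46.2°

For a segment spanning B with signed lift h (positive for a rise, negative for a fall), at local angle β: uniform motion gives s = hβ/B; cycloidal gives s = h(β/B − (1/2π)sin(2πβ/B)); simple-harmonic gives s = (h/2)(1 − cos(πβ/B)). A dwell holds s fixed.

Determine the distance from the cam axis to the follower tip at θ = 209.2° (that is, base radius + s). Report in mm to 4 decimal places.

seg 1 [0°–71.7°] dwell: s stays 0.0000
seg 2 [71.7°–228.2°] uniform, h=15: θ=209.2° here. β=137.5, B=156.5. 15·137.5/156.5 = 13.1789 → s = 13.1789
radial distance = base radius + s = 36 + 13.1789 = 49.1789

49.1789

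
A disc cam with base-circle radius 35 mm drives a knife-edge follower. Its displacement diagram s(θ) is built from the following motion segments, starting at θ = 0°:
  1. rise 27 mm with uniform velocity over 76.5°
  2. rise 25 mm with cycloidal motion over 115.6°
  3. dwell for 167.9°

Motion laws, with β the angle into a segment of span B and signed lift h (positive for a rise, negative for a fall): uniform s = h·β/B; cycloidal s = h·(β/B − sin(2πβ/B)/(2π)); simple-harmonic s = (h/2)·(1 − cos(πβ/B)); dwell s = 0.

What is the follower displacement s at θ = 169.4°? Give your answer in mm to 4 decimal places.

seg 1 [0°–76.5°] uniform, h=27: full span → s += 27 → s = 27.0000
seg 2 [76.5°–192.1°] cycloidal, h=25: θ=169.4° here. β=92.9, B=115.6. 25·(0.8036 − sin(2π·0.8036)/(2π)) = 23.8459 → s = 50.8459

50.8459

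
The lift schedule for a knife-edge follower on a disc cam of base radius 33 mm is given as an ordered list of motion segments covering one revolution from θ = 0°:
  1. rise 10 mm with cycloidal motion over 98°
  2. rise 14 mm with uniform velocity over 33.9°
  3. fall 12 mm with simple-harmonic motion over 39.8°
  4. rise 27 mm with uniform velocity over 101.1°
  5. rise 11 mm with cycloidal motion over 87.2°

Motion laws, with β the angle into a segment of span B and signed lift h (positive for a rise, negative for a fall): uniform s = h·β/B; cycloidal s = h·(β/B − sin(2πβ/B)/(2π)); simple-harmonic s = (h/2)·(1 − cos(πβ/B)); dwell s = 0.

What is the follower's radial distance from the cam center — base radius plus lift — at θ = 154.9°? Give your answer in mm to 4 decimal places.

seg 1 [0°–98°] cycloidal, h=10: full span → s += 10 → s = 10.0000
seg 2 [98°–131.9°] uniform, h=14: full span → s += 14 → s = 24.0000
seg 3 [131.9°–171.7°] simple-harmonic, h=-12: θ=154.9° here. β=23, B=39.8. -12/2·(1 − cos(π·0.5779)) = -7.4536 → s = 16.5464
radial distance = base radius + s = 33 + 16.5464 = 49.5464

49.5464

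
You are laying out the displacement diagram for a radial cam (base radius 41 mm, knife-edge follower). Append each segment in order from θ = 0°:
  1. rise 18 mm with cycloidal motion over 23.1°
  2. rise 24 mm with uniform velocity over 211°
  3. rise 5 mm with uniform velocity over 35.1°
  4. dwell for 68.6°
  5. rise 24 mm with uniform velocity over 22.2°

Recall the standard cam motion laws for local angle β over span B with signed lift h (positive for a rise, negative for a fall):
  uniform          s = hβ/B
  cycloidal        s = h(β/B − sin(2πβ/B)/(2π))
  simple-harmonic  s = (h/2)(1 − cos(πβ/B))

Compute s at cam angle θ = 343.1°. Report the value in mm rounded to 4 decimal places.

seg 1 [0°–23.1°] cycloidal, h=18: full span → s += 18 → s = 18.0000
seg 2 [23.1°–234.1°] uniform, h=24: full span → s += 24 → s = 42.0000
seg 3 [234.1°–269.2°] uniform, h=5: full span → s += 5 → s = 47.0000
seg 4 [269.2°–337.8°] dwell: s stays 47.0000
seg 5 [337.8°–360°] uniform, h=24: θ=343.1° here. β=5.3, B=22.2. 24·5.3/22.2 = 5.7297 → s = 52.7297

52.7297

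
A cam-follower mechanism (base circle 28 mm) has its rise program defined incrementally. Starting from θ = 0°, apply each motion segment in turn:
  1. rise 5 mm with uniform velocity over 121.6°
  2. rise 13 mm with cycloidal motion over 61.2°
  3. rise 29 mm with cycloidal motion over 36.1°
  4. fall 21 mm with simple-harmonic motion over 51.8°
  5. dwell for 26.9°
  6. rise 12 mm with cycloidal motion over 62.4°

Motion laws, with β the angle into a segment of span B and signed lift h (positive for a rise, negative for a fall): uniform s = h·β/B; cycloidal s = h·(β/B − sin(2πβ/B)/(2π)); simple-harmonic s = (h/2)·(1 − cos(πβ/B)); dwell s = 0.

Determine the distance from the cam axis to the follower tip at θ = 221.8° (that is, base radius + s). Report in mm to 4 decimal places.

seg 1 [0°–121.6°] uniform, h=5: full span → s += 5 → s = 5.0000
seg 2 [121.6°–182.8°] cycloidal, h=13: full span → s += 13 → s = 18.0000
seg 3 [182.8°–218.9°] cycloidal, h=29: full span → s += 29 → s = 47.0000
seg 4 [218.9°–270.7°] simple-harmonic, h=-21: θ=221.8° here. β=2.9, B=51.8. -21/2·(1 − cos(π·0.0560)) = -0.1620 → s = 46.8380
radial distance = base radius + s = 28 + 46.8380 = 74.8380

74.8380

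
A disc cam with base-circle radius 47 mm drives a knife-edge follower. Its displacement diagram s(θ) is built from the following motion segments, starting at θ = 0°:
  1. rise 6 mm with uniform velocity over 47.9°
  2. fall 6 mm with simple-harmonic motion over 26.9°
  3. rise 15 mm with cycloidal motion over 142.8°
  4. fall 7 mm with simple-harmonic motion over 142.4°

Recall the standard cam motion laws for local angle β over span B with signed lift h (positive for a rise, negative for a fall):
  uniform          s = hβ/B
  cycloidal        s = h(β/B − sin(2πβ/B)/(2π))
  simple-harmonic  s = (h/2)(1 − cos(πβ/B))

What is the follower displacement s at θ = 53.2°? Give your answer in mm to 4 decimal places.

seg 1 [0°–47.9°] uniform, h=6: full span → s += 6 → s = 6.0000
seg 2 [47.9°–74.8°] simple-harmonic, h=-6: θ=53.2° here. β=5.3, B=26.9. -6/2·(1 − cos(π·0.1970)) = -0.5566 → s = 5.4434

5.4434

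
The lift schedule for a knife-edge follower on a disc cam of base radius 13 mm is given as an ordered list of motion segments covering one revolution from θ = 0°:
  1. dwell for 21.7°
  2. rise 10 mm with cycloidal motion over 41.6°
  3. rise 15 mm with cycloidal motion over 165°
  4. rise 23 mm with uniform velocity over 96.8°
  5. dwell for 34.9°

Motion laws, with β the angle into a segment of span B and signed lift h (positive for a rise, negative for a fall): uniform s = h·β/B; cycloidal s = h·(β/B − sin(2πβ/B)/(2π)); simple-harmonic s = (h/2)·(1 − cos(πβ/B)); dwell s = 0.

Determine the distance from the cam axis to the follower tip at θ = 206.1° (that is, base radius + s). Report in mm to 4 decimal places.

seg 1 [0°–21.7°] dwell: s stays 0.0000
seg 2 [21.7°–63.3°] cycloidal, h=10: full span → s += 10 → s = 10.0000
seg 3 [63.3°–228.3°] cycloidal, h=15: θ=206.1° here. β=142.8, B=165. 15·(0.8655 − sin(2π·0.8655)/(2π)) = 14.7681 → s = 24.7681
radial distance = base radius + s = 13 + 24.7681 = 37.7681

37.7681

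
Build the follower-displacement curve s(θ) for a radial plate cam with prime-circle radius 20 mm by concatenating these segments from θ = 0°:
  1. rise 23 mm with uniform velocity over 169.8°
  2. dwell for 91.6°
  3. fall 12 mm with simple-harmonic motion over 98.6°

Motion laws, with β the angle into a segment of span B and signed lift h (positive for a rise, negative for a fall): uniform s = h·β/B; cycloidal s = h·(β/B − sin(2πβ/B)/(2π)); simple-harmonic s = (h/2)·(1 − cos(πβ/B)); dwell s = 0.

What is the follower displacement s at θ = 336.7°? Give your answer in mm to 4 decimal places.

seg 1 [0°–169.8°] uniform, h=23: full span → s += 23 → s = 23.0000
seg 2 [169.8°–261.4°] dwell: s stays 23.0000
seg 3 [261.4°–360°] simple-harmonic, h=-12: θ=336.7° here. β=75.3, B=98.6. -12/2·(1 − cos(π·0.7637)) = -10.4212 → s = 12.5788

12.5788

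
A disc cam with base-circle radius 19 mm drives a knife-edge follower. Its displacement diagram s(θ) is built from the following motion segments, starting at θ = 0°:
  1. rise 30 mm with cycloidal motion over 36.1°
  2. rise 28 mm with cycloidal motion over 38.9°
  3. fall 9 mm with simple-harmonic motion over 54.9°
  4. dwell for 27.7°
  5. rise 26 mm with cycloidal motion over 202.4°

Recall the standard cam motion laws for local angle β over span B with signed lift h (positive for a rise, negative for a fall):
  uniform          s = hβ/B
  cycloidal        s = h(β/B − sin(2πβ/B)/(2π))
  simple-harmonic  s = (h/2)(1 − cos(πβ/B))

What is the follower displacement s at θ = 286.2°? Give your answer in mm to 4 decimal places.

seg 1 [0°–36.1°] cycloidal, h=30: full span → s += 30 → s = 30.0000
seg 2 [36.1°–75°] cycloidal, h=28: full span → s += 28 → s = 58.0000
seg 3 [75°–129.9°] simple-harmonic, h=-9: full span → s += -9 → s = 49.0000
seg 4 [129.9°–157.6°] dwell: s stays 49.0000
seg 5 [157.6°–360°] cycloidal, h=26: θ=286.2° here. β=128.6, B=202.4. 26·(0.6354 − sin(2π·0.6354)/(2π)) = 19.6302 → s = 68.6302

68.6302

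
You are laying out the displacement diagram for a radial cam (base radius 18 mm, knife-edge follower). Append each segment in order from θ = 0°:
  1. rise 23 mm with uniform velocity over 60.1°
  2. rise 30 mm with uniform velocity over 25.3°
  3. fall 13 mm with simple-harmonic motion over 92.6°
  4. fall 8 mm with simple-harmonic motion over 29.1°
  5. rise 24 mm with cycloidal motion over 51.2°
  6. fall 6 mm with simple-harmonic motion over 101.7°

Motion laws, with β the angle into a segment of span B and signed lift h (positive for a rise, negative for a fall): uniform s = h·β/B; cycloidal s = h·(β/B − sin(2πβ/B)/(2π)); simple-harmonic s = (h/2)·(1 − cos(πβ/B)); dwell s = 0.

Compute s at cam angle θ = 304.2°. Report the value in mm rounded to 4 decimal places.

seg 1 [0°–60.1°] uniform, h=23: full span → s += 23 → s = 23.0000
seg 2 [60.1°–85.4°] uniform, h=30: full span → s += 30 → s = 53.0000
seg 3 [85.4°–178°] simple-harmonic, h=-13: full span → s += -13 → s = 40.0000
seg 4 [178°–207.1°] simple-harmonic, h=-8: full span → s += -8 → s = 32.0000
seg 5 [207.1°–258.3°] cycloidal, h=24: full span → s += 24 → s = 56.0000
seg 6 [258.3°–360°] simple-harmonic, h=-6: θ=304.2° here. β=45.9, B=101.7. -6/2·(1 − cos(π·0.4513)) = -2.5431 → s = 53.4569

53.4569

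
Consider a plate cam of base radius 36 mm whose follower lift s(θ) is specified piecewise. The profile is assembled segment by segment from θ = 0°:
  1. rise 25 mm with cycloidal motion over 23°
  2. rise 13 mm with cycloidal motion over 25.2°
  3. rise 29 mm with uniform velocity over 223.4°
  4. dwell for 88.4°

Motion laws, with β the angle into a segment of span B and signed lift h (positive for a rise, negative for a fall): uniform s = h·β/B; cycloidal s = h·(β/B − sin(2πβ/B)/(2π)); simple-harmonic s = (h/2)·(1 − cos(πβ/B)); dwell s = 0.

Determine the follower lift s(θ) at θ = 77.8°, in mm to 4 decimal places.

seg 1 [0°–23°] cycloidal, h=25: full span → s += 25 → s = 25.0000
seg 2 [23°–48.2°] cycloidal, h=13: full span → s += 13 → s = 38.0000
seg 3 [48.2°–271.6°] uniform, h=29: θ=77.8° here. β=29.6, B=223.4. 29·29.6/223.4 = 3.8424 → s = 41.8424

41.8424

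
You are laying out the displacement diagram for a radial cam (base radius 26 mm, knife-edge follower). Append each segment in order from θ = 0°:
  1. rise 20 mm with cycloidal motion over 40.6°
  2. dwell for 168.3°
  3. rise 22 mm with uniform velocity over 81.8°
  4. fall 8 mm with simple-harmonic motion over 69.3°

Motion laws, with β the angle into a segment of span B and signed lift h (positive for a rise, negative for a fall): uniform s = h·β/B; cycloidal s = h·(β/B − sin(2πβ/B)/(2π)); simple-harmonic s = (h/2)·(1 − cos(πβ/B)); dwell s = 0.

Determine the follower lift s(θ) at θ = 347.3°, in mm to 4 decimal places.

seg 1 [0°–40.6°] cycloidal, h=20: full span → s += 20 → s = 20.0000
seg 2 [40.6°–208.9°] dwell: s stays 20.0000
seg 3 [208.9°–290.7°] uniform, h=22: full span → s += 22 → s = 42.0000
seg 4 [290.7°–360°] simple-harmonic, h=-8: θ=347.3° here. β=56.6, B=69.3. -8/2·(1 − cos(π·0.8167)) = -7.3552 → s = 34.6448

34.6448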